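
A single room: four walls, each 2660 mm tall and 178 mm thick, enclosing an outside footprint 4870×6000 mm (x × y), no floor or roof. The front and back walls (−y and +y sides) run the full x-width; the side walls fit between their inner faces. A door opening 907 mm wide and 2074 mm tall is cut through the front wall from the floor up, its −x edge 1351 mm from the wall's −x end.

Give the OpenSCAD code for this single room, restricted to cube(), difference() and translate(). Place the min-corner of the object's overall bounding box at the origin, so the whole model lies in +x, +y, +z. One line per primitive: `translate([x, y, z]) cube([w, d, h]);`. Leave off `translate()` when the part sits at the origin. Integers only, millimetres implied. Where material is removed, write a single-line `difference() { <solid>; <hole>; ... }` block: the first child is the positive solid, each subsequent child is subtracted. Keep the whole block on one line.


difference() { cube([4870, 178, 2660]); translate([1351, 0, 0]) cube([907, 178, 2074]); }
translate([0, 5822, 0]) cube([4870, 178, 2660]);
translate([0, 178, 0]) cube([178, 5644, 2660]);
translate([4692, 178, 0]) cube([178, 5644, 2660]);


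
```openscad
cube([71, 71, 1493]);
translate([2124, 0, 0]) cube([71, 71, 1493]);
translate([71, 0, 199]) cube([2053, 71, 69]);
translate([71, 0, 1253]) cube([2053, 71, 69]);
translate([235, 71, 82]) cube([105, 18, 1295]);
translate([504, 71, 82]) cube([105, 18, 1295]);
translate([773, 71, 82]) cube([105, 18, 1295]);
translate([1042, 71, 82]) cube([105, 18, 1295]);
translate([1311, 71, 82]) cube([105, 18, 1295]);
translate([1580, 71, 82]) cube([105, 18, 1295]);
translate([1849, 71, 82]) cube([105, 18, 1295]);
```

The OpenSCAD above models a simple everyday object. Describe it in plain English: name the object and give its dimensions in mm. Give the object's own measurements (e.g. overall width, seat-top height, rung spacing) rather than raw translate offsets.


A fence section. Two 71×71 mm posts, 1493 mm tall, stand on the floor with a clear span of 2053 mm between their inner faces. Two horizontal rails of 71×69 mm section span the gap between the posts with their undersides at z = 199 mm and z = 1253 mm, flush with the posts' −y face. 7 pickets, each 105 mm wide, 18 mm thick and 1295 mm tall, are fixed to the +y face of the rails with their bottoms at z = 82 mm, spaced across the span with a 164 mm gap after the −x post and between neighbouring pickets, with 170 mm left before the +x post.


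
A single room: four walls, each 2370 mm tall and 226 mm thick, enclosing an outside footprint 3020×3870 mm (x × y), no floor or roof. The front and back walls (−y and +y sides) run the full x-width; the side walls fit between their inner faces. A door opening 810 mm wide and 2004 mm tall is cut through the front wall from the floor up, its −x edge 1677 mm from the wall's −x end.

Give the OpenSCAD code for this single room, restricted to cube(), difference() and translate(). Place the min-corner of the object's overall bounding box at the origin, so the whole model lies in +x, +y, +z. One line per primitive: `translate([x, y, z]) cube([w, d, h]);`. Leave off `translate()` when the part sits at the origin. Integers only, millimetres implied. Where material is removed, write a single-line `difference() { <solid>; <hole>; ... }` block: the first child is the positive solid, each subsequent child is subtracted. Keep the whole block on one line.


difference() { cube([3020, 226, 2370]); translate([1677, 0, 0]) cube([810, 226, 2004]); }
translate([0, 3644, 0]) cube([3020, 226, 2370]);
translate([0, 226, 0]) cube([226, 3418, 2370]);
translate([2794, 226, 0]) cube([226, 3418, 2370]);


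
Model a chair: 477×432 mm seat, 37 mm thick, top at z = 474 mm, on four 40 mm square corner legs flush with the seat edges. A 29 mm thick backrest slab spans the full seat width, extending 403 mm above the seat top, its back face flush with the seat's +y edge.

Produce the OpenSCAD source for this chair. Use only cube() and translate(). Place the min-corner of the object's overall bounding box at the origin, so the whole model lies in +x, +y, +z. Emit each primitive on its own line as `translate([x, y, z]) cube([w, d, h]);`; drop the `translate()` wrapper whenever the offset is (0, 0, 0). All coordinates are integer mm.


// leg_h = 474 - 37 = 437
translate([0, 0, 437]) cube([477, 432, 37]);
cube([40, 40, 437]);
translate([437, 0, 0]) cube([40, 40, 437]);
translate([0, 392, 0]) cube([40, 40, 437]);
translate([437, 392, 0]) cube([40, 40, 437]);
translate([0, 403, 474]) cube([477, 29, 403]);


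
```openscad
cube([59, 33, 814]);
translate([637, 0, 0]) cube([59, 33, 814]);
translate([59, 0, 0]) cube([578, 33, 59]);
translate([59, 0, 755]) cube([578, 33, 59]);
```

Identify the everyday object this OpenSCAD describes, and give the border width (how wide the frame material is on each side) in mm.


A picture frame. The border width is 59 mm.

Four thin pieces enclosing a rectangular opening — a picture frame. The two full-height stiles are 814 mm tall; the top rail sits at z = 755 and is 59 mm tall, so the border above the opening is 814 − 755 = 59 mm, matching the stile x-width.


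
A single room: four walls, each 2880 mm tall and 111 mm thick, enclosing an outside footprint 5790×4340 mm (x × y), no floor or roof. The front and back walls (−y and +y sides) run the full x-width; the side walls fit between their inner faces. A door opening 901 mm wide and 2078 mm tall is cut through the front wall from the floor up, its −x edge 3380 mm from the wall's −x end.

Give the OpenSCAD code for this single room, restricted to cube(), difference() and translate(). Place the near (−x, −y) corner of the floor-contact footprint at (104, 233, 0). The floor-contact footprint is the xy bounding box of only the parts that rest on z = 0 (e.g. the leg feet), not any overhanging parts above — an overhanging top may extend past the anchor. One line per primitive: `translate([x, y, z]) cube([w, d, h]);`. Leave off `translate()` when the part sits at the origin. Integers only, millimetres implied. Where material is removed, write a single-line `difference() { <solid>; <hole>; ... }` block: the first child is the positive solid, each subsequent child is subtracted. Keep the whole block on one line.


difference() { translate([104, 233, 0]) cube([5790, 111, 2880]); translate([3484, 233, 0]) cube([901, 111, 2078]); }
translate([104, 4462, 0]) cube([5790, 111, 2880]);
translate([104, 344, 0]) cube([111, 4118, 2880]);
translate([5783, 344, 0]) cube([111, 4118, 2880]);


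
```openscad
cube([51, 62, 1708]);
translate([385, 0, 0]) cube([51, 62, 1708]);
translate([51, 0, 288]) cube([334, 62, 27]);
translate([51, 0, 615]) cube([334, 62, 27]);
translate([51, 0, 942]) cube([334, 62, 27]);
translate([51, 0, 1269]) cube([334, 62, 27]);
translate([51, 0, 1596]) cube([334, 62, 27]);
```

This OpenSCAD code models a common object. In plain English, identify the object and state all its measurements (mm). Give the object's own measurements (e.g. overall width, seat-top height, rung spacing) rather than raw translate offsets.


A straight ladder. Two 51×62 mm vertical rails, 1708 mm tall, stand 436 mm apart (outside-to-outside) with their front faces coplanar on the −y side. 5 rungs, each 62 mm deep and 27 mm tall, span between the inner faces of the rails, front faces flush with the rails. The lowest rung's underside is at z = 288 mm and rungs are spaced 327 mm apart (underside to underside).


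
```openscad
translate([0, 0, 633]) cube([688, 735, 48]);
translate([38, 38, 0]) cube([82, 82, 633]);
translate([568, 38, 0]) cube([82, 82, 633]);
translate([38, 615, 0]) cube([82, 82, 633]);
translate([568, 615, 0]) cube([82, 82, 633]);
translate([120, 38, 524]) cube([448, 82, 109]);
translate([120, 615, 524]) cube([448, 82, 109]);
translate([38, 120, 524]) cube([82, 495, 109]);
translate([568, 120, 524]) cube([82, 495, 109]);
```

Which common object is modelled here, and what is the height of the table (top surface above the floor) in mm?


A table. The table height is 681 mm.

A 688×735×48 slab sits at z = 633 on four 82 mm square posts — a table. The top surface is at 633 + 48 = 681 mm.


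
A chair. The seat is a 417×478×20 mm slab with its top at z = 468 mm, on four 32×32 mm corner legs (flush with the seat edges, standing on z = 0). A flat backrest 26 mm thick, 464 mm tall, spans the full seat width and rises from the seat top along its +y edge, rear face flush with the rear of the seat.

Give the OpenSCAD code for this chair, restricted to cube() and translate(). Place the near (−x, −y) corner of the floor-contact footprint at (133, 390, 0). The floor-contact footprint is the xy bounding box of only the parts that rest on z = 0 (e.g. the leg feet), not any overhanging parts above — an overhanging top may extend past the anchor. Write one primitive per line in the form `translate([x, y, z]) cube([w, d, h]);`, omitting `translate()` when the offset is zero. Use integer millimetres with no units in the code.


translate([133, 390, 448]) cube([417, 478, 20]);
translate([133, 390, 0]) cube([32, 32, 448]);
translate([518, 390, 0]) cube([32, 32, 448]);
translate([133, 836, 0]) cube([32, 32, 448]);
translate([518, 836, 0]) cube([32, 32, 448]);
translate([133, 842, 468]) cube([417, 26, 464]);


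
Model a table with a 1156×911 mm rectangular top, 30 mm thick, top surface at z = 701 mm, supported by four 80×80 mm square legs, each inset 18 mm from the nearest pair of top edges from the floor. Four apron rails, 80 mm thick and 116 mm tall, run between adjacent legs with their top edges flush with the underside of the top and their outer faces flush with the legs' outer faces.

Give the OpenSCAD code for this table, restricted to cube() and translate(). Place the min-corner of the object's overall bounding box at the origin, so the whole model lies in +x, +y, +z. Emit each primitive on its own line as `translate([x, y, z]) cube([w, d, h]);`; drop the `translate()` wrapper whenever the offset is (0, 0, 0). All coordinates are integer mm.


// leg_h = 701 - 30 = 671
// apron z = 671 - 116 = 555
translate([0, 0, 671]) cube([1156, 911, 30]);
translate([18, 18, 0]) cube([80, 80, 671]);
translate([1058, 18, 0]) cube([80, 80, 671]);
translate([18, 813, 0]) cube([80, 80, 671]);
translate([1058, 813, 0]) cube([80, 80, 671]);
translate([98, 18, 555]) cube([960, 80, 116]);
translate([98, 813, 555]) cube([960, 80, 116]);
translate([18, 98, 555]) cube([80, 715, 116]);
translate([1058, 98, 555]) cube([80, 715, 116]);


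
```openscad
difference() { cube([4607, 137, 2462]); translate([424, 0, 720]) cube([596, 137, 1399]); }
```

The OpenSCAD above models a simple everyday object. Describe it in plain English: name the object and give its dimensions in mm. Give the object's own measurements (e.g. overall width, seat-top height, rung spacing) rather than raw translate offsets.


A wall 4607 mm long (x), 137 mm thick (y), 2462 mm tall, with a rectangular window opening cut through it. The opening is 596 mm wide and 1399 mm tall; its sill is at z = 720 mm and its near (−x) edge is 424 mm from the wall's −x end. The opening passes through the full wall thickness.


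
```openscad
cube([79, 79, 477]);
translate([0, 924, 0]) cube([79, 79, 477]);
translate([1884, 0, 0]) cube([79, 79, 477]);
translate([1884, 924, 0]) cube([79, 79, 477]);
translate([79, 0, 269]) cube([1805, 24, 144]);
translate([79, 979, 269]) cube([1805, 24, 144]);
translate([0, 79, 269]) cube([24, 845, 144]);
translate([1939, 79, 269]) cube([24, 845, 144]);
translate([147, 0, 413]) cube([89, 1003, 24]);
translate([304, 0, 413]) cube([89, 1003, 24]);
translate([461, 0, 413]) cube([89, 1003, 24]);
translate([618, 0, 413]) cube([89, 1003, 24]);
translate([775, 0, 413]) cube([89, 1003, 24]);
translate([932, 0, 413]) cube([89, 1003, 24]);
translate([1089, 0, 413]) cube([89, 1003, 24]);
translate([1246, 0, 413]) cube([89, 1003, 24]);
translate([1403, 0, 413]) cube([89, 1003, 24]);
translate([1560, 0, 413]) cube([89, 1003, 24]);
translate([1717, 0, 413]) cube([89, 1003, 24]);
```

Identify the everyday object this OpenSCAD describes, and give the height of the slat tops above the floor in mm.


A bed frame. The slat-top height is 437 mm.

Four posts, four rails, and a row of slats — a bed frame. Slats sit on the rails at z = 269 + 144 = 413; with slat thickness 24, the top is 437 mm.


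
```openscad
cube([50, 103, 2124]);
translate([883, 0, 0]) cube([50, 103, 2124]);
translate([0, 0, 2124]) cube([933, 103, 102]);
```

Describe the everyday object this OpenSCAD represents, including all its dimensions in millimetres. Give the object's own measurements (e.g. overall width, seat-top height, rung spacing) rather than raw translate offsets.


A door frame. The clear opening is 833 mm wide and 2124 mm high. Two 50 mm wide jambs, 103 mm deep, stand either side of the opening from the floor to the top of the opening. A 102 mm thick head sits across the top of both jambs, spanning the full outside width of the frame.


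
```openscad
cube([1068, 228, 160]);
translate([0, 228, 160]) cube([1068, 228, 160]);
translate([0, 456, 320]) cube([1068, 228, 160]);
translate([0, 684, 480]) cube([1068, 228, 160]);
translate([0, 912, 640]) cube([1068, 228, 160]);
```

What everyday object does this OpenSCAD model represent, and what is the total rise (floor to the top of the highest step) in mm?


A staircase. The total rise is 800 mm.

5 identical blocks, each offset up and back from the previous — a staircase. Each step is 160 mm tall and there are 5 of them, so the total rise is 5 × 160 = 800 mm.


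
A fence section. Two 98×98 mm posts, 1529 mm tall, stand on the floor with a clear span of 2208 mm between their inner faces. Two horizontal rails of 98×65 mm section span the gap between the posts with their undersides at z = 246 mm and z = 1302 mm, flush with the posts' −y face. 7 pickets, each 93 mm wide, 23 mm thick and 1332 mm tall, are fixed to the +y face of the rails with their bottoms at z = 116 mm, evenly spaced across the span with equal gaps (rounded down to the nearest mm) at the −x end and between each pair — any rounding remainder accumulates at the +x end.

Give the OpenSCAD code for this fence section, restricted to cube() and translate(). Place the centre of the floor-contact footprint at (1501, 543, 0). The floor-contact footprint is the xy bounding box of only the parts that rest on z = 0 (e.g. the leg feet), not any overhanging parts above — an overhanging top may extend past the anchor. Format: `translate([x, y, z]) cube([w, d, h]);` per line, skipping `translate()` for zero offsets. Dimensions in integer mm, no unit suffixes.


translate([299, 494, 0]) cube([98, 98, 1529]);
translate([2605, 494, 0]) cube([98, 98, 1529]);
translate([397, 494, 246]) cube([2208, 98, 65]);
translate([397, 494, 1302]) cube([2208, 98, 65]);
translate([591, 592, 116]) cube([93, 23, 1332]);
translate([878, 592, 116]) cube([93, 23, 1332]);
translate([1165, 592, 116]) cube([93, 23, 1332]);
translate([1452, 592, 116]) cube([93, 23, 1332]);
translate([1739, 592, 116]) cube([93, 23, 1332]);
translate([2026, 592, 116]) cube([93, 23, 1332]);
translate([2313, 592, 116]) cube([93, 23, 1332]);


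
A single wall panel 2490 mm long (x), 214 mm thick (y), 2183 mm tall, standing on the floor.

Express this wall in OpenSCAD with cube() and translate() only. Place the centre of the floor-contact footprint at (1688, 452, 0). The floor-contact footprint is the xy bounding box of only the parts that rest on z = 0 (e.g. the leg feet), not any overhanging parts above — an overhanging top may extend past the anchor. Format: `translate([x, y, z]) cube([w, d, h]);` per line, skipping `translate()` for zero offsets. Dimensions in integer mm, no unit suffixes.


translate([443, 345, 0]) cube([2490, 214, 2183]);


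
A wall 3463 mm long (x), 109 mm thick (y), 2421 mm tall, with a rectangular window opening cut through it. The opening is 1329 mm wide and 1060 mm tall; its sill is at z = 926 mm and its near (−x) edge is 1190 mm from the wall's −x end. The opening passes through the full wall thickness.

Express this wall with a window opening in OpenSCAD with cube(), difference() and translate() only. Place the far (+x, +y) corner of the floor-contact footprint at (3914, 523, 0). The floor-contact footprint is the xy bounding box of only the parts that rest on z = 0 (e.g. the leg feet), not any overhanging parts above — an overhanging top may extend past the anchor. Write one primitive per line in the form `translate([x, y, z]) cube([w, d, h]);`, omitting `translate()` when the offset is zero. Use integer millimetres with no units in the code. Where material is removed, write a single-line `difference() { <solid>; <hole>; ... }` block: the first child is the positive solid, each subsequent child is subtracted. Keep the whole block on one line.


difference() { translate([451, 414, 0]) cube([3463, 109, 2421]); translate([1641, 414, 926]) cube([1329, 109, 1060]); }


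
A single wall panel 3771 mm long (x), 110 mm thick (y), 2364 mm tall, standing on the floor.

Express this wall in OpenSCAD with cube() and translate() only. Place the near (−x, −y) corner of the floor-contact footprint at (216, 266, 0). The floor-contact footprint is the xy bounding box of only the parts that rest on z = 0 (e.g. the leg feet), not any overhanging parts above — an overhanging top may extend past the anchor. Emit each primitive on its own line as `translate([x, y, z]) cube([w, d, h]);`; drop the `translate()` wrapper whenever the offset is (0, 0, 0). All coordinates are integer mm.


translate([216, 266, 0]) cube([3771, 110, 2364]);


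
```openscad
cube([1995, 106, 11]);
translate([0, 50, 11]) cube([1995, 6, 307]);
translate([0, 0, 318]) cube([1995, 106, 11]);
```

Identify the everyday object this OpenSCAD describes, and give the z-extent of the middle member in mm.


An I-beam. The web height is 307 mm.

Two wide flanges with a thin centred web — an I-beam. Overall 329 mm minus two 11 mm flanges gives a web of 329 − 2·11 = 307 mm.


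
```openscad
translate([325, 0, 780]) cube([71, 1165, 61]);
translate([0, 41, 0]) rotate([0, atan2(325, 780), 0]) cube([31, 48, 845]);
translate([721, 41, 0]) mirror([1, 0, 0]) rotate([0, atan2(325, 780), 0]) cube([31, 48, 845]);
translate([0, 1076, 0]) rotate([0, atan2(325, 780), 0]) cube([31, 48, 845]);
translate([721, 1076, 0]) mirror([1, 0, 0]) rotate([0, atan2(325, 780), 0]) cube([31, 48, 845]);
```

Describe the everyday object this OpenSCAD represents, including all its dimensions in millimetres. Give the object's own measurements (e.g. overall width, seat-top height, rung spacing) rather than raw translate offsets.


A sawhorse. A 71×1165×61 mm beam (x, y, z) sits on two A-frame leg pairs. Each pair is two raked legs of 31×48 mm section (48 mm along y) splaying symmetrically in x. Each leg rises 780 mm vertically over 325 mm of horizontal reach and is 845 mm long along its own axis. Every leg's outer bottom edge rests on the floor and its outer top edge meets a bottom edge of the beam — the left legs (tilting toward +x) meet the beam's −x bottom edge, the right legs (their mirror images, tilting toward −x) meet its +x bottom edge — so the leg tops tuck under the beam, the beam's underside is 780 mm above the floor, and the feet are 721 mm apart outside-to-outside with the beam centred between them. The two leg pairs are set in 41 mm from either end of the beam.


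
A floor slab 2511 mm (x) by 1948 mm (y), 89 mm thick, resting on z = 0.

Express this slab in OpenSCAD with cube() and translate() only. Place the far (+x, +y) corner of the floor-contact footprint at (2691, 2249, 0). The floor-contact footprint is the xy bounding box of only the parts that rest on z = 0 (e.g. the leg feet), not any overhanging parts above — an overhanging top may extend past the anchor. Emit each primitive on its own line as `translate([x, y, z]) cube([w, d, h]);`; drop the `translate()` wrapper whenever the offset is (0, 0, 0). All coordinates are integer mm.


translate([180, 301, 0]) cube([2511, 1948, 89]);


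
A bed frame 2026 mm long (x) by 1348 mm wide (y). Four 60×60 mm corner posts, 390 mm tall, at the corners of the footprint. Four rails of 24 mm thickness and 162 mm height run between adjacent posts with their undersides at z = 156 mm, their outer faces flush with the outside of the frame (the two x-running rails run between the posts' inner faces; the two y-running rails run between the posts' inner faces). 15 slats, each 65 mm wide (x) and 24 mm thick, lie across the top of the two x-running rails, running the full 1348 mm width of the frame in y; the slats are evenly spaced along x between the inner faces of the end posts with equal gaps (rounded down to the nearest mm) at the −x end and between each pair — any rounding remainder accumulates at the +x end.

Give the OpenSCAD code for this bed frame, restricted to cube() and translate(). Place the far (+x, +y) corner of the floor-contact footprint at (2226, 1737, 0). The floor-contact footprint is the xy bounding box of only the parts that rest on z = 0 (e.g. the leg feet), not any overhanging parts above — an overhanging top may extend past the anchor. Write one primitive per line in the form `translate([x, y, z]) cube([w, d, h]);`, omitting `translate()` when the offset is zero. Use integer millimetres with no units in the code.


translate([200, 389, 0]) cube([60, 60, 390]);
translate([200, 1677, 0]) cube([60, 60, 390]);
translate([2166, 389, 0]) cube([60, 60, 390]);
translate([2166, 1677, 0]) cube([60, 60, 390]);
translate([260, 389, 156]) cube([1906, 24, 162]);
translate([260, 1713, 156]) cube([1906, 24, 162]);
translate([200, 449, 156]) cube([24, 1228, 162]);
translate([2202, 449, 156]) cube([24, 1228, 162]);
translate([318, 389, 318]) cube([65, 1348, 24]);
translate([441, 389, 318]) cube([65, 1348, 24]);
translate([564, 389, 318]) cube([65, 1348, 24]);
translate([687, 389, 318]) cube([65, 1348, 24]);
translate([810, 389, 318]) cube([65, 1348, 24]);
translate([933, 389, 318]) cube([65, 1348, 24]);
translate([1056, 389, 318]) cube([65, 1348, 24]);
translate([1179, 389, 318]) cube([65, 1348, 24]);
translate([1302, 389, 318]) cube([65, 1348, 24]);
translate([1425, 389, 318]) cube([65, 1348, 24]);
translate([1548, 389, 318]) cube([65, 1348, 24]);
translate([1671, 389, 318]) cube([65, 1348, 24]);
translate([1794, 389, 318]) cube([65, 1348, 24]);
translate([1917, 389, 318]) cube([65, 1348, 24]);
translate([2040, 389, 318]) cube([65, 1348, 24]);


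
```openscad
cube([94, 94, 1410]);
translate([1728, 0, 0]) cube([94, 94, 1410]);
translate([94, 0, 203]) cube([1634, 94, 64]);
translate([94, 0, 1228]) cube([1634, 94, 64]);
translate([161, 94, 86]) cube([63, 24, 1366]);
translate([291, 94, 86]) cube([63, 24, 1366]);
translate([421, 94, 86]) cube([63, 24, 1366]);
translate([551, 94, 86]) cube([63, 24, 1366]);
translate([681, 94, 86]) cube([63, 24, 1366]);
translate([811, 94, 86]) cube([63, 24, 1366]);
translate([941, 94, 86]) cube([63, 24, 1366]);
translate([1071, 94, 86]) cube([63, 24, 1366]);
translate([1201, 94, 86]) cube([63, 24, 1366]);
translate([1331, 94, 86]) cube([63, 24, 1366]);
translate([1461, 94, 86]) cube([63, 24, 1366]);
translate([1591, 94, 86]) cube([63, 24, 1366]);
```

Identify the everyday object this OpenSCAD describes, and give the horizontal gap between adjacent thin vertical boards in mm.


A fence section. The picket gap is 67 mm.

Two posts, two rails, 12 pickets — a fence section. Span 1634 mm holds 12 pickets of 63 mm with 13 equal gaps: ⌊(1634 − 12·63) / 13⌋ = 67 mm.


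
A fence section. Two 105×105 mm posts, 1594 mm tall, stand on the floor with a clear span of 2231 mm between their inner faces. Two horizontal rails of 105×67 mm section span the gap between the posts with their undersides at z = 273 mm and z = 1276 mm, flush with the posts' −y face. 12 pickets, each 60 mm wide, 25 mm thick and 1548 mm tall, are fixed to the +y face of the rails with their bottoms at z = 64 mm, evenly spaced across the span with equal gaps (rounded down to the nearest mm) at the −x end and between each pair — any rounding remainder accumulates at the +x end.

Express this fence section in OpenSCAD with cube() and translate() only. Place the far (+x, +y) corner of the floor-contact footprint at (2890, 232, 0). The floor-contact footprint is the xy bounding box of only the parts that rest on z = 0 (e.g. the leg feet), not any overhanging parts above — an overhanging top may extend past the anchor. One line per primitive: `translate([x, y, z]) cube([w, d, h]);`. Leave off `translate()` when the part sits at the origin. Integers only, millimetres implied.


translate([449, 127, 0]) cube([105, 105, 1594]);
translate([2785, 127, 0]) cube([105, 105, 1594]);
translate([554, 127, 273]) cube([2231, 105, 67]);
translate([554, 127, 1276]) cube([2231, 105, 67]);
translate([670, 232, 64]) cube([60, 25, 1548]);
translate([846, 232, 64]) cube([60, 25, 1548]);
translate([1022, 232, 64]) cube([60, 25, 1548]);
translate([1198, 232, 64]) cube([60, 25, 1548]);
translate([1374, 232, 64]) cube([60, 25, 1548]);
translate([1550, 232, 64]) cube([60, 25, 1548]);
translate([1726, 232, 64]) cube([60, 25, 1548]);
translate([1902, 232, 64]) cube([60, 25, 1548]);
translate([2078, 232, 64]) cube([60, 25, 1548]);
translate([2254, 232, 64]) cube([60, 25, 1548]);
translate([2430, 232, 64]) cube([60, 25, 1548]);
translate([2606, 232, 64]) cube([60, 25, 1548]);


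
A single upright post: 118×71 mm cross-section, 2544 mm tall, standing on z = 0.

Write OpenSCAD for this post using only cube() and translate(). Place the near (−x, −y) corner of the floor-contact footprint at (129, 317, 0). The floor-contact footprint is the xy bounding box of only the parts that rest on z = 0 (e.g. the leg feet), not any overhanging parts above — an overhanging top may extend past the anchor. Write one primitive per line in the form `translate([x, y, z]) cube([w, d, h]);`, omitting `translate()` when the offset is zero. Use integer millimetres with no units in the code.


translate([129, 317, 0]) cube([118, 71, 2544]);


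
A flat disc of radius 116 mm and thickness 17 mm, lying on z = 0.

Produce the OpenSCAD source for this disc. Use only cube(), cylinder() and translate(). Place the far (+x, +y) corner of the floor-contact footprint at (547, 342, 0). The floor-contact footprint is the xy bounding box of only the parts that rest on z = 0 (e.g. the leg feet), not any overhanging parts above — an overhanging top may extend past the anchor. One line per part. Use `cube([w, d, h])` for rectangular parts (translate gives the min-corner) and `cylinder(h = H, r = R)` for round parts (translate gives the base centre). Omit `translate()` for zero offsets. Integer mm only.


translate([431, 226, 0]) cylinder(h = 17, r = 116);


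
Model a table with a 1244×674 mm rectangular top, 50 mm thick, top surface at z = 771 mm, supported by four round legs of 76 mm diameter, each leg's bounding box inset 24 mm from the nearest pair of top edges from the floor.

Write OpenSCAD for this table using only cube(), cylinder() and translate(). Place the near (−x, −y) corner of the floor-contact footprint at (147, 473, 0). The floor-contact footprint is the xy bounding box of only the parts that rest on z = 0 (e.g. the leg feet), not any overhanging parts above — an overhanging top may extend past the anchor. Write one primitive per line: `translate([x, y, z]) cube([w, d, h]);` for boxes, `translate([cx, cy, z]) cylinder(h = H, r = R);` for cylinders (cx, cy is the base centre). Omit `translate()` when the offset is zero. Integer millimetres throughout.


// leg_h = 771 - 50 = 721
translate([123, 449, 721]) cube([1244, 674, 50]);
translate([185, 511, 0]) cylinder(h = 721, r = 38);
translate([1305, 511, 0]) cylinder(h = 721, r = 38);
translate([185, 1061, 0]) cylinder(h = 721, r = 38);
translate([1305, 1061, 0]) cylinder(h = 721, r = 38);


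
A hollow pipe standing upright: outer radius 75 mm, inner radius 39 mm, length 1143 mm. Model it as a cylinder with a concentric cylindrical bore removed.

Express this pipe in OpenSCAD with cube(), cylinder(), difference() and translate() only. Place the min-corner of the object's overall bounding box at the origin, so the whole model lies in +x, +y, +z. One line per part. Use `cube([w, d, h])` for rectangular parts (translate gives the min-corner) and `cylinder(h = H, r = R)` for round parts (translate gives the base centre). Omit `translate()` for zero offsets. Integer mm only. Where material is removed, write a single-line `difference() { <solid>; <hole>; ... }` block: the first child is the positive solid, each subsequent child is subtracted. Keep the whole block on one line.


difference() { translate([75, 75, 0]) cylinder(h = 1143, r = 75); translate([75, 75, 0]) cylinder(h = 1143, r = 39); }


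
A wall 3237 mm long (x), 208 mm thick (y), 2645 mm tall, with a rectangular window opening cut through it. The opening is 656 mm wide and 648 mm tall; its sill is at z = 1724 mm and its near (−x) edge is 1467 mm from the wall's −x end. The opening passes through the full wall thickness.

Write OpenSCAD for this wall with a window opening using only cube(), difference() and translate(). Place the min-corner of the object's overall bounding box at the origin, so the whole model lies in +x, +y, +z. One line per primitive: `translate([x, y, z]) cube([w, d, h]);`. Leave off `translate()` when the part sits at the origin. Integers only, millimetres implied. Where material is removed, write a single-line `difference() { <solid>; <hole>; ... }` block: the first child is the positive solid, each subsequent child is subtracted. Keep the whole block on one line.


difference() { cube([3237, 208, 2645]); translate([1467, 0, 1724]) cube([656, 208, 648]); }


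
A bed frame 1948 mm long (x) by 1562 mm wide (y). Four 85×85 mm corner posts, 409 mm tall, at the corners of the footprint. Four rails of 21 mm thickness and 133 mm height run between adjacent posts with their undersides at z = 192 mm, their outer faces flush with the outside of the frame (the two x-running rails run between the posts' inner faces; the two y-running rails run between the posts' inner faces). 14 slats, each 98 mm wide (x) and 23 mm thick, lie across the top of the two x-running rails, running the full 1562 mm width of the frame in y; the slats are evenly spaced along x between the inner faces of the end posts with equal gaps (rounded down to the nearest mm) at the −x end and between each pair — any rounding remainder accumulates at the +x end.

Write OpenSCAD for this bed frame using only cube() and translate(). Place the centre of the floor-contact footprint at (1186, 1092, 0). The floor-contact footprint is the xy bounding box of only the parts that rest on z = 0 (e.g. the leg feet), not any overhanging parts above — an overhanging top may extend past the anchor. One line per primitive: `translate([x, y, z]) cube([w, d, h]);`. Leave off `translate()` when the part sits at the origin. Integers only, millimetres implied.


translate([212, 311, 0]) cube([85, 85, 409]);
translate([212, 1788, 0]) cube([85, 85, 409]);
translate([2075, 311, 0]) cube([85, 85, 409]);
translate([2075, 1788, 0]) cube([85, 85, 409]);
translate([297, 311, 192]) cube([1778, 21, 133]);
translate([297, 1852, 192]) cube([1778, 21, 133]);
translate([212, 396, 192]) cube([21, 1392, 133]);
translate([2139, 396, 192]) cube([21, 1392, 133]);
translate([324, 311, 325]) cube([98, 1562, 23]);
translate([449, 311, 325]) cube([98, 1562, 23]);
translate([574, 311, 325]) cube([98, 1562, 23]);
translate([699, 311, 325]) cube([98, 1562, 23]);
translate([824, 311, 325]) cube([98, 1562, 23]);
translate([949, 311, 325]) cube([98, 1562, 23]);
translate([1074, 311, 325]) cube([98, 1562, 23]);
translate([1199, 311, 325]) cube([98, 1562, 23]);
translate([1324, 311, 325]) cube([98, 1562, 23]);
translate([1449, 311, 325]) cube([98, 1562, 23]);
translate([1574, 311, 325]) cube([98, 1562, 23]);
translate([1699, 311, 325]) cube([98, 1562, 23]);
translate([1824, 311, 325]) cube([98, 1562, 23]);
translate([1949, 311, 325]) cube([98, 1562, 23]);


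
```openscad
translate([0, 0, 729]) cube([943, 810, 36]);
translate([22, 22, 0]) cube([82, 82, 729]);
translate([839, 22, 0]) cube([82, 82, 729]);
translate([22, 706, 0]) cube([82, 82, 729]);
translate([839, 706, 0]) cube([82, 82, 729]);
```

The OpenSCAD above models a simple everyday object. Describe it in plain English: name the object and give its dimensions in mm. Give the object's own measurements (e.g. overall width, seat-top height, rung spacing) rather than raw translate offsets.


A table: top 943 mm (x) × 810 mm (y), 36 mm thick, upper face at z = 765 mm, on four 82×82 mm square legs, each inset 22 mm from the nearest pair of top edges from z = 0 to the bottom of the top.


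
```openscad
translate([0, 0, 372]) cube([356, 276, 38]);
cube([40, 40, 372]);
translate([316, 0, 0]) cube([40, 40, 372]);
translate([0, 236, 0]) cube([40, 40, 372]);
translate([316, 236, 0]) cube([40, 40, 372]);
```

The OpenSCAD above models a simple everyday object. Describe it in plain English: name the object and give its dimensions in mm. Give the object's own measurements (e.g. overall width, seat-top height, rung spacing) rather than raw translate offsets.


A simple wooden stool: a rectangular seat 356 mm (x) by 276 mm (y), 38 mm thick, top face at z = 410 mm, on four square legs, each 40×40 mm in cross-section. The legs rest on z = 0, each flush with a corner of the seat.


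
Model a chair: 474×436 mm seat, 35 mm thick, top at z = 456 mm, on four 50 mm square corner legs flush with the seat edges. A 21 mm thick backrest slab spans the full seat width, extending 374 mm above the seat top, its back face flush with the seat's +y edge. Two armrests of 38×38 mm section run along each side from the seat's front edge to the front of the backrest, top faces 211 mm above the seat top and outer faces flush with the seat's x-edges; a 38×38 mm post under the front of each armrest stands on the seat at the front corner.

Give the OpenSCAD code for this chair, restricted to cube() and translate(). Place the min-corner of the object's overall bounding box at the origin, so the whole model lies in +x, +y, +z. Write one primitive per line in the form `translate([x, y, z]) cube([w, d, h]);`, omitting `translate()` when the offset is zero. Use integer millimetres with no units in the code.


translate([0, 0, 421]) cube([474, 436, 35]);
cube([50, 50, 421]);
translate([424, 0, 0]) cube([50, 50, 421]);
translate([0, 386, 0]) cube([50, 50, 421]);
translate([424, 386, 0]) cube([50, 50, 421]);
translate([0, 415, 456]) cube([474, 21, 374]);
translate([0, 0, 629]) cube([38, 415, 38]);
translate([436, 0, 629]) cube([38, 415, 38]);
translate([0, 0, 456]) cube([38, 38, 173]);
translate([436, 0, 456]) cube([38, 38, 173]);


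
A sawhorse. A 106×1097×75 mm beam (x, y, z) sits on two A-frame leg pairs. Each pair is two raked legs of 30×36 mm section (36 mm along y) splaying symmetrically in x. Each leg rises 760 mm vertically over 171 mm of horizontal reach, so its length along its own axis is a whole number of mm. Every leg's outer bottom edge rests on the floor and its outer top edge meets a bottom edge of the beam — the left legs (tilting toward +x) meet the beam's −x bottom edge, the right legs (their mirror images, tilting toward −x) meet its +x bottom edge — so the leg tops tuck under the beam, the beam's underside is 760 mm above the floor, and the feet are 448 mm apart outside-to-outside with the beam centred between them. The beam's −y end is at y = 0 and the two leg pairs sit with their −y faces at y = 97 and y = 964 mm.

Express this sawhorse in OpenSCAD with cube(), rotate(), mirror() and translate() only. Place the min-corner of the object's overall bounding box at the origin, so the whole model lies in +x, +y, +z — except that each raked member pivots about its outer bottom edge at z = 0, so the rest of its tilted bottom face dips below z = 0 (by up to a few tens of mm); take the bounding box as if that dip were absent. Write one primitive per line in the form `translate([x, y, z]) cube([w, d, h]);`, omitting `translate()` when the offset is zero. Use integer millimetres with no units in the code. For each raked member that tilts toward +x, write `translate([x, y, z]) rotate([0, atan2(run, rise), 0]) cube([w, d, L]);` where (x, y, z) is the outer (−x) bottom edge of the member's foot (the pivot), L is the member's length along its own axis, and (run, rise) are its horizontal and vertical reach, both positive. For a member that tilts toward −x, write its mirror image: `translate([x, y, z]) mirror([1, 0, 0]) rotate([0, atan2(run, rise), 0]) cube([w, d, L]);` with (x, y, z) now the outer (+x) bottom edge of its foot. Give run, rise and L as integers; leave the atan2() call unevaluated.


// leg length = √(171² + 760²) = 779
// right-leg outer foot x = 2·171 + 106 = 448
// beam min-corner = (171, 0, 760)
translate([171, 0, 760]) cube([106, 1097, 75]);
translate([0, 97, 0]) rotate([0, atan2(171, 760), 0]) cube([30, 36, 779]);
translate([448, 97, 0]) mirror([1, 0, 0]) rotate([0, atan2(171, 760), 0]) cube([30, 36, 779]);
translate([0, 964, 0]) rotate([0, atan2(171, 760), 0]) cube([30, 36, 779]);
translate([448, 964, 0]) mirror([1, 0, 0]) rotate([0, atan2(171, 760), 0]) cube([30, 36, 779]);


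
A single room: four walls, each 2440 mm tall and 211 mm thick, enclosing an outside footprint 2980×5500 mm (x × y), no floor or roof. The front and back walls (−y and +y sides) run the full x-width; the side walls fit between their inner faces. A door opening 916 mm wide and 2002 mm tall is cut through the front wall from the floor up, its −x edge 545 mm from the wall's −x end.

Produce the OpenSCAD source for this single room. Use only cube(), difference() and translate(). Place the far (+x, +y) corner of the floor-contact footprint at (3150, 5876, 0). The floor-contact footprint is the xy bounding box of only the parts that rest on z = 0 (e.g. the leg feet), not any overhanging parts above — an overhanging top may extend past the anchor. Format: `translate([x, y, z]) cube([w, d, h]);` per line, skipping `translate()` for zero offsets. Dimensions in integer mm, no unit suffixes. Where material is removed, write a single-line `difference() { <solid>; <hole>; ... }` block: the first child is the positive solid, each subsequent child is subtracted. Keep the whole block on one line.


difference() { translate([170, 376, 0]) cube([2980, 211, 2440]); translate([715, 376, 0]) cube([916, 211, 2002]); }
translate([170, 5665, 0]) cube([2980, 211, 2440]);
translate([170, 587, 0]) cube([211, 5078, 2440]);
translate([2939, 587, 0]) cube([211, 5078, 2440]);


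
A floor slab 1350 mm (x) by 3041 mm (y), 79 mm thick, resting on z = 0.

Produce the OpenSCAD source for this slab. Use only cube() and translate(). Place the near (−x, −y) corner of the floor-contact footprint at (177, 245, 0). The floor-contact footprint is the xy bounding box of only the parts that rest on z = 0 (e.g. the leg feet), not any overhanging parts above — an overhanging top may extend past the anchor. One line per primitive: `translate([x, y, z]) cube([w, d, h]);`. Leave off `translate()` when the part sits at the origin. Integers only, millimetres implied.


translate([177, 245, 0]) cube([1350, 3041, 79]);


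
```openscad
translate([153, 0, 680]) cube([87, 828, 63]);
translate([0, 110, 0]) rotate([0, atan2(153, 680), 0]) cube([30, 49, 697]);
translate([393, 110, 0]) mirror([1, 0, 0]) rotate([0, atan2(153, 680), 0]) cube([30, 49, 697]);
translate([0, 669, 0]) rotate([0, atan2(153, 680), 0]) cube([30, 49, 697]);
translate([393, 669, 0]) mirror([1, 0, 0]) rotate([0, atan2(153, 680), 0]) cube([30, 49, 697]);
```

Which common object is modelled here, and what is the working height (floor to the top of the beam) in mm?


A sawhorse. The overall height is 743 mm.

A beam across two mirrored pairs of raked legs — a sawhorse. The beam's underside is at z = 680 (matching the legs' vertical rise in atan2(153, 680)) and the beam is 63 mm tall, so its top is at 680 + 63 = 743 mm. The raked legs top out at the beam's underside, so that is the highest point.
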